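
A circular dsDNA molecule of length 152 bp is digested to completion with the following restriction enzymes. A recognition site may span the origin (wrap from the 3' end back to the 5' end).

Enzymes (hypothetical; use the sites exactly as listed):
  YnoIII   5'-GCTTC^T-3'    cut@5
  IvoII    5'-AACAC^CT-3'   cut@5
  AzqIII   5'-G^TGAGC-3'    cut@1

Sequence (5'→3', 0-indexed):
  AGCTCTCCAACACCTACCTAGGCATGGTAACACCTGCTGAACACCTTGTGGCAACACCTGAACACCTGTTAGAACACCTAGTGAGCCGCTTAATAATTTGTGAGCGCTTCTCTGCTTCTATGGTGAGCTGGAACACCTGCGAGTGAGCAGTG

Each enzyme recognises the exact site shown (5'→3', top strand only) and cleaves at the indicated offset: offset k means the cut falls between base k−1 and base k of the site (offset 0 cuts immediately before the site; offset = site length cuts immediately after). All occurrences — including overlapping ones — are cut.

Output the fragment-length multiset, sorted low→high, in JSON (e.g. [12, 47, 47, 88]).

Per-enzyme occurrences:
  YnoIII (GCTTCT, off=5): starts [105, 113] → cuts [110, 118]
  IvoII (AACACCT, off=5): starts [8, 28, 39, 52, 60, 72, 131] → cuts [13, 33, 44, 57, 65, 77, 136]
  AzqIII (GTGAGC, off=1): starts [80, 99, 122, 142, 149] → cuts [81, 100, 123, 143, 150]

All cut coordinates (distinct, sorted): [13, 33, 44, 57, 65, 77, 81, 100, 110, 118, 123, 136, 143, 150]

Fragment lengths:
  13→33: 20 bp
  33→44: 11 bp
  44→57: 13 bp
  57→65: 8 bp
  65→77: 12 bp
  77→81: 4 bp
  81→100: 19 bp
  100→110: 10 bp
  110→118: 8 bp
  118→123: 5 bp
  123→136: 13 bp
  136→143: 7 bp
  143→150: 7 bp
  150→13 (wrap): 152-150+13 = 15 bp

[4,5,7,7,8,8,10,11,12,13,13,15,19,20]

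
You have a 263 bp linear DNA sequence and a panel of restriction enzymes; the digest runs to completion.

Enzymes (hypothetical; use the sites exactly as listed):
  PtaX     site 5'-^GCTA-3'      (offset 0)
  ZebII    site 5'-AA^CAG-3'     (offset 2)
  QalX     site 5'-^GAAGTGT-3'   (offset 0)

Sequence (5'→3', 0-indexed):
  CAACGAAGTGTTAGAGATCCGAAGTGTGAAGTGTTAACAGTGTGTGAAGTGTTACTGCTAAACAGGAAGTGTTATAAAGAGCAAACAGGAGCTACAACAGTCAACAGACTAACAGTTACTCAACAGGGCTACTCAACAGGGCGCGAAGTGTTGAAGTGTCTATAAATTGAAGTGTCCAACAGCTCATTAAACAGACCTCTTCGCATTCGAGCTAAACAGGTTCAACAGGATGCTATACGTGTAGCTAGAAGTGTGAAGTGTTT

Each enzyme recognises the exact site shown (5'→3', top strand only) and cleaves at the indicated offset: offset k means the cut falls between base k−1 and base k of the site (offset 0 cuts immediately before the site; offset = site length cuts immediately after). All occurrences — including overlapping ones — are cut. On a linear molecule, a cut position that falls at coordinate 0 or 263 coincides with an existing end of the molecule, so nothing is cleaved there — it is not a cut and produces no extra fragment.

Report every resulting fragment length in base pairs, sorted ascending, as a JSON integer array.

Site scan:
  PtaX (GCTA, off=0): starts [56, 90, 127, 210, 231, 243] → cuts [56, 90, 127, 210, 231, 243]
  ZebII (AACAG, off=2): starts [35, 60, 83, 95, 102, 110, 121, 134, 177, 189, 214, 223] → cuts [37, 62, 85, 97, 104, 112, 123, 136, 179, 191, 216, 225]
  QalX (GAAGTGT, off=0): starts [4, 20, 27, 45, 65, 144, 152, 168, 247, 254] → cuts [4, 20, 27, 45, 65, 144, 152, 168, 247, 254]

All cut coordinates (distinct, sorted): [4, 20, 27, 37, 45, 56, 62, 65, 85, 90, 97, 104, 112, 123, 127, 136, 144, 152, 168, 179, 191, 210, 216, 225, 231, 243, 247, 254]

Fragments:
  [0,4): 4 bp
  [4,20): 16 bp
  [20,27): 7 bp
  [27,37): 10 bp
  [37,45): 8 bp
  [45,56): 11 bp
  [56,62): 6 bp
  [62,65): 3 bp
  [65,85): 20 bp
  [85,90): 5 bp
  [90,97): 7 bp
  [97,104): 7 bp
  [104,112): 8 bp
  [112,123): 11 bp
  [123,127): 4 bp
  [127,136): 9 bp
  [136,144): 8 bp
  [144,152): 8 bp
  [152,168): 16 bp
  [168,179): 11 bp
  [179,191): 12 bp
  [191,210): 19 bp
  [210,216): 6 bp
  [216,225): 9 bp
  [225,231): 6 bp
  [231,243): 12 bp
  [243,247): 4 bp
  [247,254): 7 bp
  [254,263): 9 bp

[3,4,4,4,5,6,6,6,7,7,7,7,8,8,8,8,9,9,9,10,11,11,11,12,12,16,16,19,20]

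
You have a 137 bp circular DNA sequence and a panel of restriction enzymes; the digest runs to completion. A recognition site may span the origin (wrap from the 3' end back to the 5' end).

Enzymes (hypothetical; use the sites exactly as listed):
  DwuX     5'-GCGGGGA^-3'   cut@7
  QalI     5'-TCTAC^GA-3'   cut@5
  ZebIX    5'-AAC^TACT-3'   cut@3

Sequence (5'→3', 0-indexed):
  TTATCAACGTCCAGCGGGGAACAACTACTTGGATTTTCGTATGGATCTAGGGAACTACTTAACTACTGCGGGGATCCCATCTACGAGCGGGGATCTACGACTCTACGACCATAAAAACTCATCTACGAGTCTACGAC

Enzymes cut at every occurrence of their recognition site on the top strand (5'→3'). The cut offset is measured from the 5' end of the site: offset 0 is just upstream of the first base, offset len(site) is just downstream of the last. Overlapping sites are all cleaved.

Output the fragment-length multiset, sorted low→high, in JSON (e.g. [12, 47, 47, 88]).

[5,5,8,8,8,9,10,11,20,23,30]

Scan for sites:
  DwuX GCGGGGA/7: at [13, 67, 86] ⇒ [20, 74, 93]
  QalI TCTACGA/5: at [79, 93, 101, 121, 129] ⇒ [84, 98, 106, 126, 134]
  ZebIX AACTACT/3: at [22, 52, 60] ⇒ [25, 55, 63]

Pooled cuts: [20, 25, 55, 63, 74, 84, 93, 98, 106, 126, 134]

Fragment lengths:
  20→25: 5 bp
  25→55: 30 bp
  55→63: 8 bp
  63→74: 11 bp
  74→84: 10 bp
  84→93: 9 bp
  93→98: 5 bp
  98→106: 8 bp
  106→126: 20 bp
  126→134: 8 bp
  134→20 (wrap): 137-134+20 = 23 bp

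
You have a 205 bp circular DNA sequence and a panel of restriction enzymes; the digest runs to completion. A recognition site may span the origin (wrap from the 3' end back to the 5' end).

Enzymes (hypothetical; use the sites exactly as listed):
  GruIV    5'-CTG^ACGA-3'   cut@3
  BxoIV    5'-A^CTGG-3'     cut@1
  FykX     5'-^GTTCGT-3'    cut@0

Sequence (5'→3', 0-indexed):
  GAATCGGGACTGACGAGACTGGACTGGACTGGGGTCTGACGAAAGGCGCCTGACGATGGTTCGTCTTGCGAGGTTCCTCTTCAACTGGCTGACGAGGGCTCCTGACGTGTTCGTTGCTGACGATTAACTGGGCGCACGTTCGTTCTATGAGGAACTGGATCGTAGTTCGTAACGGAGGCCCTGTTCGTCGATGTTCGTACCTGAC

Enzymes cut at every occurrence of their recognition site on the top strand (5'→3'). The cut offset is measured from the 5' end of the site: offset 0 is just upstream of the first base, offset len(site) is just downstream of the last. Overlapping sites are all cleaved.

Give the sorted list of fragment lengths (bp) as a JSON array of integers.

[5,5,6,6,7,8,10,10,10,10,11,11,14,14,17,17,18,26]

Site scan:
  GruIV CTGACGA/3: at [9, 35, 49, 88, 116, 200] ⇒ [12, 38, 52, 91, 119, 203]
  BxoIV ACTGG/1: at [17, 22, 27, 83, 126, 153] ⇒ [18, 23, 28, 84, 127, 154]
  FykX GTTCGT/0: at [58, 108, 137, 164, 182, 192] ⇒ [58, 108, 137, 164, 182, 192]

All cut coordinates (distinct, sorted): [12, 18, 23, 28, 38, 52, 58, 84, 91, 108, 119, 127, 137, 154, 164, 182, 192, 203]

Fragments:
  12→18: 6 bp
  18→23: 5 bp
  23→28: 5 bp
  28→38: 10 bp
  38→52: 14 bp
  52→58: 6 bp
  58→84: 26 bp
  84→91: 7 bp
  91→108: 17 bp
  108→119: 11 bp
  119→127: 8 bp
  127→137: 10 bp
  137→154: 17 bp
  154→164: 10 bp
  164→182: 18 bp
  182→192: 10 bp
  192→203: 11 bp
  203→12 (wrap): 205-203+12 = 14 bp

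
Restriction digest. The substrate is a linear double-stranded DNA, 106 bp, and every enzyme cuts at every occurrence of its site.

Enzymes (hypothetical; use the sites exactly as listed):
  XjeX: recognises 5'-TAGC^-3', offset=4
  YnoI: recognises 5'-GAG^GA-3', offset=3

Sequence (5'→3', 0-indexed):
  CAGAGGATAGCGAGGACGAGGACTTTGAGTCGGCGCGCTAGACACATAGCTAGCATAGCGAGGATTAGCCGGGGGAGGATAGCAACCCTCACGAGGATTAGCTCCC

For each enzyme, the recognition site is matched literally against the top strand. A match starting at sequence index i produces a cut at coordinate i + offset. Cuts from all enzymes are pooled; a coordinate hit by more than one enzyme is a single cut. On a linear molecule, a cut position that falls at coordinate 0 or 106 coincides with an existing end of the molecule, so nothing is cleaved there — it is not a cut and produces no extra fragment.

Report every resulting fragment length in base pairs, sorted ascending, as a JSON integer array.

[3,3,4,4,5,5,6,6,6,7,7,8,12,30]

Site scan:
  XjeX (TAGC, off=4): starts [7, 46, 50, 55, 65, 79, 98] → cuts [11, 50, 54, 59, 69, 83, 102]
  YnoI (GAGGA, off=3): starts [2, 11, 17, 59, 74, 92] → cuts [5, 14, 20, 62, 77, 95]

All cut coordinates (distinct, sorted): [5, 11, 14, 20, 50, 54, 59, 62, 69, 77, 83, 95, 102]

Fragments:
  [0,5): 5 bp
  [5,11): 6 bp
  [11,14): 3 bp
  [14,20): 6 bp
  [20,50): 30 bp
  [50,54): 4 bp
  [54,59): 5 bp
  [59,62): 3 bp
  [62,69): 7 bp
  [69,77): 8 bp
  [77,83): 6 bp
  [83,95): 12 bp
  [95,102): 7 bp
  [102,106): 4 bp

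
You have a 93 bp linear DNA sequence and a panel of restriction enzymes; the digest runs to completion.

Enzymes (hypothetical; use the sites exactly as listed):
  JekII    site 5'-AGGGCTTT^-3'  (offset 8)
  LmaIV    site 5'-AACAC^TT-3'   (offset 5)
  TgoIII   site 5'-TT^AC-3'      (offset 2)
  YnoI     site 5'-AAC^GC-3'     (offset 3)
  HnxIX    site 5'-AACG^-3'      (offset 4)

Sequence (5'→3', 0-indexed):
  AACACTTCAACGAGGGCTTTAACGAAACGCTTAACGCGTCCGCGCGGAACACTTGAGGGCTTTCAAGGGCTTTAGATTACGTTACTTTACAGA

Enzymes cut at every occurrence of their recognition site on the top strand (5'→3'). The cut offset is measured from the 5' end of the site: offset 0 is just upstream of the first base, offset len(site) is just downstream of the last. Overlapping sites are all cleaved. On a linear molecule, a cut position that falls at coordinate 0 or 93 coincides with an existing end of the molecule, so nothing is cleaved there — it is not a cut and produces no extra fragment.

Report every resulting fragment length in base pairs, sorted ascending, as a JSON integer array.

[1,1,4,4,5,5,5,5,5,6,7,8,10,11,16]

Scan for sites:
  JekII (AGGGCTTT, off=8): starts [12, 55, 65] → cuts [20, 63, 73]
  LmaIV (AACACTT, off=5): starts [0, 47] → cuts [5, 52]
  TgoIII (TTAC, off=2): starts [76, 81, 86] → cuts [78, 83, 88]
  YnoI (AACGC, off=3): starts [25, 32] → cuts [28, 35]
  HnxIX (AACG, off=4): starts [8, 20, 25, 32] → cuts [12, 24, 29, 36]

Pooled cuts: [5, 12, 20, 24, 28, 29, 35, 36, 52, 63, 73, 78, 83, 88]

Fragments:
  [0,5): 5 bp
  [5,12): 7 bp
  [12,20): 8 bp
  [20,24): 4 bp
  [24,28): 4 bp
  [28,29): 1 bp
  [29,35): 6 bp
  [35,36): 1 bp
  [36,52): 16 bp
  [52,63): 11 bp
  [63,73): 10 bp
  [73,78): 5 bp
  [78,83): 5 bp
  [83,88): 5 bp
  [88,93): 5 bp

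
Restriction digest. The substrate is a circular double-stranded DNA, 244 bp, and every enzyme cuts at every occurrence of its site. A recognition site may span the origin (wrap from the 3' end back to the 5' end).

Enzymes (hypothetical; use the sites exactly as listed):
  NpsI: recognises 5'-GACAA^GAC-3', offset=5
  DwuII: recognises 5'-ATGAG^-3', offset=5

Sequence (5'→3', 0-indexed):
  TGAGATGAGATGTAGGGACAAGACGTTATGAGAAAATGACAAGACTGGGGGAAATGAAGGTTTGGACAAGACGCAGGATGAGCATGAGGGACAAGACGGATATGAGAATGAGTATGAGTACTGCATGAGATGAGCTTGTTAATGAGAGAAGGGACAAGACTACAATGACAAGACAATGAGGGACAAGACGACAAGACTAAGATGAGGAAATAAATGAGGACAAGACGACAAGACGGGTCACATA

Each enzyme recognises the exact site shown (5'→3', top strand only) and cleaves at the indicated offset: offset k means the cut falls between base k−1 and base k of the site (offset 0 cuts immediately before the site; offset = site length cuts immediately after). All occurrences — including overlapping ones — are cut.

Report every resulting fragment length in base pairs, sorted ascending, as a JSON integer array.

Site scan:
  NpsI GACAAGAC/5: at [16, 37, 64, 89, 152, 166, 181, 189, 218, 226] ⇒ [21, 42, 69, 94, 157, 171, 186, 194, 223, 231]
  DwuII ATGAG/5: at [4, 27, 77, 83, 101, 107, 113, 124, 129, 141, 175, 201, 213, 243] ⇒ [4, 9, 32, 82, 88, 106, 112, 118, 129, 134, 146, 180, 206, 218]

Pooled cuts: [4, 9, 21, 32, 42, 69, 82, 88, 94, 106, 112, 118, 129, 134, 146, 157, 171, 180, 186, 194, 206, 218, 223, 231]

Fragment lengths:
  4→9: 5 bp
  9→21: 12 bp
  21→32: 11 bp
  32→42: 10 bp
  42→69: 27 bp
  69→82: 13 bp
  82→88: 6 bp
  88→94: 6 bp
  94→106: 12 bp
  106→112: 6 bp
  112→118: 6 bp
  118→129: 11 bp
  129→134: 5 bp
  134→146: 12 bp
  146→157: 11 bp
  157→171: 14 bp
  171→180: 9 bp
  180→186: 6 bp
  186→194: 8 bp
  194→206: 12 bp
  206→218: 12 bp
  218→223: 5 bp
  223→231: 8 bp
  231→4 (wrap): 244-231+4 = 17 bp

[5,5,5,6,6,6,6,6,8,8,9,10,11,11,11,12,12,12,12,12,13,14,17,27]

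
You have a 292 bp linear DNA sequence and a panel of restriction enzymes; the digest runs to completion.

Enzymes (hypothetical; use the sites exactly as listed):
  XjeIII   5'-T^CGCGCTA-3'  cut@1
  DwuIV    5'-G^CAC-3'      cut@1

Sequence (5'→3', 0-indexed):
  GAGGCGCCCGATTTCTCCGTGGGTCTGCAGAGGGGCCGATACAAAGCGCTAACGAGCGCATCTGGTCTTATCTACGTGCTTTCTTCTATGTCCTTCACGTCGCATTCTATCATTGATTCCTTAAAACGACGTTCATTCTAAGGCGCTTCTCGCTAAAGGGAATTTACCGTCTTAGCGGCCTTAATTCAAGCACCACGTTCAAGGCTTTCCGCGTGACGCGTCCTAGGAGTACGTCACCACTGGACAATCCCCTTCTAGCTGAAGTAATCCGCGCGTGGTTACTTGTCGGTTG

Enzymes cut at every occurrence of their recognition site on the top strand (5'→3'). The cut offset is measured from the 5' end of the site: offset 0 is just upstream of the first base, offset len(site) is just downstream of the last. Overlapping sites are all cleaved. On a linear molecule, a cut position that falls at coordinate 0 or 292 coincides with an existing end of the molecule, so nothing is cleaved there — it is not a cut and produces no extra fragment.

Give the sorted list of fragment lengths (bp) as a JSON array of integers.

[102,190]

Scan for sites:
  XjeIII (TCGCGCTA, off=1): no sites
  DwuIV (GCAC, off=1): starts [189] → cuts [190]

Pooled cuts: [190]

Fragment lengths:
  [0,190): 190 bp
  [190,292): 102 bp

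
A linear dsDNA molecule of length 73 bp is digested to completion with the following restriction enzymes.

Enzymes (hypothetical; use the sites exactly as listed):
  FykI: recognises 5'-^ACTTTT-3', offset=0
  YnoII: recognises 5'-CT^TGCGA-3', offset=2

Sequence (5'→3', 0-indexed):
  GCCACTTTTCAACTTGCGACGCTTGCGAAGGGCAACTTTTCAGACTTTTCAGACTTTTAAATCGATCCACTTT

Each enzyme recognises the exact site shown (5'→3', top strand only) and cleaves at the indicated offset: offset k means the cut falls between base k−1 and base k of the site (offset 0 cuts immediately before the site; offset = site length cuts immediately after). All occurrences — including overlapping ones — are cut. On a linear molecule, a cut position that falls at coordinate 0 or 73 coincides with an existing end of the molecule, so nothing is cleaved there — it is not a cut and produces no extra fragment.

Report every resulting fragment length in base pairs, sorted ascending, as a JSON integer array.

[3,9,9,9,11,11,21]

Scan for sites:
  FykI ACTTTT/0: at [3, 34, 43, 52] ⇒ [3, 34, 43, 52]
  YnoII CTTGCGA/2: at [12, 21] ⇒ [14, 23]

Pooled cuts: [3, 14, 23, 34, 43, 52]

Fragments:
  [0,3): 3 bp
  [3,14): 11 bp
  [14,23): 9 bp
  [23,34): 11 bp
  [34,43): 9 bp
  [43,52): 9 bp
  [52,73): 21 bp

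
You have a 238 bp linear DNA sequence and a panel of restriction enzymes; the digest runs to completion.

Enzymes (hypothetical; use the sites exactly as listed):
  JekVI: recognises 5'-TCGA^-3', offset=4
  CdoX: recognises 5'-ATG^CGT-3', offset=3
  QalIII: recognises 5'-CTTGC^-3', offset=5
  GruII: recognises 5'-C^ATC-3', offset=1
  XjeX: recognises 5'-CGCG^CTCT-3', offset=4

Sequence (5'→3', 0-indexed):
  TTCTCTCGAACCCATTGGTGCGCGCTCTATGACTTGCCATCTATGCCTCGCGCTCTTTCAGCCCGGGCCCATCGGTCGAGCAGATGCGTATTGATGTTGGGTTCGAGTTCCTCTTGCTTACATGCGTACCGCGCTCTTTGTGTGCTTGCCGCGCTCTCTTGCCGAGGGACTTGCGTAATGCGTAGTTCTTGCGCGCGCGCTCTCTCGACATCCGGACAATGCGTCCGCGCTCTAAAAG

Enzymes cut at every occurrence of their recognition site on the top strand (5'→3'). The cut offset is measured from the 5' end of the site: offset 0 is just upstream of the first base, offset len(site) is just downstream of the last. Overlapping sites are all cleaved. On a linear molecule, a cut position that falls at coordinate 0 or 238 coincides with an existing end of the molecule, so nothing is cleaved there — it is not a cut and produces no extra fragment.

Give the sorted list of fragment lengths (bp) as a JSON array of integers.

Site scan:
  JekVI TCGA/4: at [5, 75, 102, 204] ⇒ [9, 79, 106, 208]
  CdoX ATGCGT/3: at [83, 121, 177, 218] ⇒ [86, 124, 180, 221]
  QalIII CTTGC/5: at [32, 112, 144, 157, 169, 187] ⇒ [37, 117, 149, 162, 174, 192]
  GruII CATC/1: at [37, 69, 208] ⇒ [38, 70, 209]
  XjeX CGCGCTCT/4: at [20, 48, 129, 149, 195, 225] ⇒ [24, 52, 133, 153, 199, 229]

Pooled cuts: [9, 24, 37, 38, 52, 70, 79, 86, 106, 117, 124, 133, 149, 153, 162, 174, 180, 192, 199, 208, 209, 221, 229]

Fragment lengths:
  [0,9): 9 bp
  [9,24): 15 bp
  [24,37): 13 bp
  [37,38): 1 bp
  [38,52): 14 bp
  [52,70): 18 bp
  [70,79): 9 bp
  [79,86): 7 bp
  [86,106): 20 bp
  [106,117): 11 bp
  [117,124): 7 bp
  [124,133): 9 bp
  [133,149): 16 bp
  [149,153): 4 bp
  [153,162): 9 bp
  [162,174): 12 bp
  [174,180): 6 bp
  [180,192): 12 bp
  [192,199): 7 bp
  [199,208): 9 bp
  [208,209): 1 bp
  [209,221): 12 bp
  [221,229): 8 bp
  [229,238): 9 bp

[1,1,4,6,7,7,7,8,9,9,9,9,9,9,11,12,12,12,13,14,15,16,18,20]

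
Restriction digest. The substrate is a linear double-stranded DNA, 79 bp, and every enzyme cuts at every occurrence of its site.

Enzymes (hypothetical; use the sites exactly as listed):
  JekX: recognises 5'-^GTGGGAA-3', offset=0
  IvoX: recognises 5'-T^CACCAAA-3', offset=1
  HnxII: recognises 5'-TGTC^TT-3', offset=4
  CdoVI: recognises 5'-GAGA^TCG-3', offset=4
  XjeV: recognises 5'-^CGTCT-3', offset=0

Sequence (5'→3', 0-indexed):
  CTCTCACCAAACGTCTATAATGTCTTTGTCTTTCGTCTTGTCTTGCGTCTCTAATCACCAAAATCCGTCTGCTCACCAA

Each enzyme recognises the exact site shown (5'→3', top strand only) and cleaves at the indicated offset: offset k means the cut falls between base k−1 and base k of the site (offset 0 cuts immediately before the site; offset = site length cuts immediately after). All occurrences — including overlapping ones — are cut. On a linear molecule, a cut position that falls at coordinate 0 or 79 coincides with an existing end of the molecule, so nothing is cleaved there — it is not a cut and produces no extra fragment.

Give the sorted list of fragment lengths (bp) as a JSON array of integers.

[3,3,4,6,7,9,10,10,13,14]

Scan for sites:
  JekX (GTGGGAA, off=0): no sites
  IvoX (TCACCAAA, off=1): starts [3, 54] → cuts [4, 55]
  HnxII (TGTCTT, off=4): starts [20, 26, 38] → cuts [24, 30, 42]
  CdoVI (GAGATCG, off=4): no sites
  XjeV (CGTCT, off=0): starts [11, 33, 45, 65] → cuts [11, 33, 45, 65]

Pooled cuts: [4, 11, 24, 30, 33, 42, 45, 55, 65]

Fragment lengths:
  [0,4): 4 bp
  [4,11): 7 bp
  [11,24): 13 bp
  [24,30): 6 bp
  [30,33): 3 bp
  [33,42): 9 bp
  [42,45): 3 bp
  [45,55): 10 bp
  [55,65): 10 bp
  [65,79): 14 bp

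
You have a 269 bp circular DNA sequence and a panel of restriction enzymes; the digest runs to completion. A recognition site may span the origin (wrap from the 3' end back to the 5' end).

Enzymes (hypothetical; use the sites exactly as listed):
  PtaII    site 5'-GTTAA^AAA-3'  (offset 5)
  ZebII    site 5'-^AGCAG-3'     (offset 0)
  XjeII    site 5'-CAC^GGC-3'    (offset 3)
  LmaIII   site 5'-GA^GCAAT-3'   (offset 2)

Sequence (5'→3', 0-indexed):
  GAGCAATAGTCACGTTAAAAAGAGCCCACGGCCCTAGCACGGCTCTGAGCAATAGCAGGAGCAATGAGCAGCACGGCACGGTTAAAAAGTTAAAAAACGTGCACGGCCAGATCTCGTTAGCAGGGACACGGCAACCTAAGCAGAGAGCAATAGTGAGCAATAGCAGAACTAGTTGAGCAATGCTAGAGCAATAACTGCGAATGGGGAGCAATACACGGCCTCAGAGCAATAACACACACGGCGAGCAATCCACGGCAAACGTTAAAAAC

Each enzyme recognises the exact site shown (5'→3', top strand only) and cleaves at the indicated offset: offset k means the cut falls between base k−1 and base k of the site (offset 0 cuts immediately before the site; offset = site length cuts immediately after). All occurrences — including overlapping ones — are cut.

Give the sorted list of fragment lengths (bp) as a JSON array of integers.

[5,5,5,6,6,7,8,8,8,8,9,9,9,9,10,11,11,11,11,11,11,12,14,14,15,16,20]

Site scan:
  PtaII GTTAAAAA/5: at [13, 80, 88, 260] ⇒ [18, 85, 93, 265]
  ZebII AGCAG/0: at [53, 66, 118, 138, 161] ⇒ [53, 66, 118, 138, 161]
  XjeII CACGGC/3: at [26, 37, 71, 101, 126, 213, 236, 250] ⇒ [29, 40, 74, 104, 129, 216, 239, 253]
  LmaIII GAGCAAT/2: at [0, 46, 58, 144, 154, 174, 185, 205, 223, 242] ⇒ [2, 48, 60, 146, 156, 176, 187, 207, 225, 244]

All cut coordinates (distinct, sorted): [2, 18, 29, 40, 48, 53, 60, 66, 74, 85, 93, 104, 118, 129, 138, 146, 156, 161, 176, 187, 207, 216, 225, 239, 244, 253, 265]

Fragment lengths:
  2→18: 16 bp
  18→29: 11 bp
  29→40: 11 bp
  40→48: 8 bp
  48→53: 5 bp
  53→60: 7 bp
  60→66: 6 bp
  66→74: 8 bp
  74→85: 11 bp
  85→93: 8 bp
  93→104: 11 bp
  104→118: 14 bp
  118→129: 11 bp
  129→138: 9 bp
  138→146: 8 bp
  146→156: 10 bp
  156→161: 5 bp
  161→176: 15 bp
  176→187: 11 bp
  187→207: 20 bp
  207→216: 9 bp
  216→225: 9 bp
  225→239: 14 bp
  239→244: 5 bp
  244→253: 9 bp
  253→265: 12 bp
  265→2 (wrap): 269-265+2 = 6 bp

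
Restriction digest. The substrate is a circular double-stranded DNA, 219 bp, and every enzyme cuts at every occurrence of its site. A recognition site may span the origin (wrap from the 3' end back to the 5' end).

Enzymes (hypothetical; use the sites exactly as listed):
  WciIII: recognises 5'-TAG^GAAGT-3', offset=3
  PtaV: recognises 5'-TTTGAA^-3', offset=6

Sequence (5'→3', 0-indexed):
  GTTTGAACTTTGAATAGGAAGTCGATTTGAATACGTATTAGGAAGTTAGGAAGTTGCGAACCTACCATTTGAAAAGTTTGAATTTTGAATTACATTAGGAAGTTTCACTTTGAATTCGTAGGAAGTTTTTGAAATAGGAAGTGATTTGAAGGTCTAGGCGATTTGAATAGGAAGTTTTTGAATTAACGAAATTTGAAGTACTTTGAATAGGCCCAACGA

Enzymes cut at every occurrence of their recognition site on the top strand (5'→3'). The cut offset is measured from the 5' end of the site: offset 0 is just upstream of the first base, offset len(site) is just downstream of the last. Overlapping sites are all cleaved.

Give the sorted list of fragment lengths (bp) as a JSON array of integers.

Per-enzyme occurrences:
  WciIII TAGGAAGT/3: at [14, 38, 46, 95, 118, 134, 167] ⇒ [17, 41, 49, 98, 121, 137, 170]
  PtaV TTTGAA/6: at [1, 8, 25, 67, 76, 83, 108, 127, 144, 161, 176, 191, 201] ⇒ [7, 14, 31, 73, 82, 89, 114, 133, 150, 167, 182, 197, 207]

Pooled cuts: [7, 14, 17, 31, 41, 49, 73, 82, 89, 98, 114, 121, 133, 137, 150, 167, 170, 182, 197, 207]

Fragments:
  7→14: 7 bp
  14→17: 3 bp
  17→31: 14 bp
  31→41: 10 bp
  41→49: 8 bp
  49→73: 24 bp
  73→82: 9 bp
  82→89: 7 bp
  89→98: 9 bp
  98→114: 16 bp
  114→121: 7 bp
  121→133: 12 bp
  133→137: 4 bp
  137→150: 13 bp
  150→167: 17 bp
  167→170: 3 bp
  170→182: 12 bp
  182→197: 15 bp
  197→207: 10 bp
  207→7 (wrap): 219-207+7 = 19 bp

[3,3,4,7,7,7,8,9,9,10,10,12,12,13,14,15,16,17,19,24]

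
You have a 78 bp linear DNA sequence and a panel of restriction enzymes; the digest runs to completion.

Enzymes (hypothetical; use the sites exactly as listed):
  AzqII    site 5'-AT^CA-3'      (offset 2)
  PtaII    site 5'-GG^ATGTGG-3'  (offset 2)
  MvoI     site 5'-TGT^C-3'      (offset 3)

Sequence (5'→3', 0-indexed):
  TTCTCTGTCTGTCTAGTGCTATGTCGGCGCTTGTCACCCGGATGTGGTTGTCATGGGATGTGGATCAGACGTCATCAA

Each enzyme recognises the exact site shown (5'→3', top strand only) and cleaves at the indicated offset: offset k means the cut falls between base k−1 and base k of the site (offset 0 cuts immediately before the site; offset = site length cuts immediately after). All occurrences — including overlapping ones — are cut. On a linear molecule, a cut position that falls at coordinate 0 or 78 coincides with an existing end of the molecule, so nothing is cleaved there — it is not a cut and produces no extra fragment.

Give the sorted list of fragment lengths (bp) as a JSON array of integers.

Scan for sites:
  AzqII ATCA/2: at [63, 73] ⇒ [65, 75]
  PtaII GGATGTGG/2: at [39, 55] ⇒ [41, 57]
  MvoI TGTC/3: at [5, 9, 21, 31, 48] ⇒ [8, 12, 24, 34, 51]

All cut coordinates (distinct, sorted): [8, 12, 24, 34, 41, 51, 57, 65, 75]

Fragments:
  [0,8): 8 bp
  [8,12): 4 bp
  [12,24): 12 bp
  [24,34): 10 bp
  [34,41): 7 bp
  [41,51): 10 bp
  [51,57): 6 bp
  [57,65): 8 bp
  [65,75): 10 bp
  [75,78): 3 bp

[3,4,6,7,8,8,10,10,10,12]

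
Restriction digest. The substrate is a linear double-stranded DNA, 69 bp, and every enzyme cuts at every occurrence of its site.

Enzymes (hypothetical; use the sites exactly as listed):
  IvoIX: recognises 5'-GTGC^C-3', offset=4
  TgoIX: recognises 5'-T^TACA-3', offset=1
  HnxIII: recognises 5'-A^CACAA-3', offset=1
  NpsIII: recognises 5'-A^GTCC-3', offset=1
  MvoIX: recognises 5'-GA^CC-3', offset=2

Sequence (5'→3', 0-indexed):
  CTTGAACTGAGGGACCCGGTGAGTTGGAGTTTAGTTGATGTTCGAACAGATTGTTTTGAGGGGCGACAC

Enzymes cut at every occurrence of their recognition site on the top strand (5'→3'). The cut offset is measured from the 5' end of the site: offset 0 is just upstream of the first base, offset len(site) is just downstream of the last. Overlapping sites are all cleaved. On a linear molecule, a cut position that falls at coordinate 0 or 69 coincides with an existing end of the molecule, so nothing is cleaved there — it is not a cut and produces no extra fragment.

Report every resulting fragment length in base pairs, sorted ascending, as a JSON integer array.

Scan for sites:
  IvoIX (GTGCC, off=4): no sites
  TgoIX (TTACA, off=1): no sites
  HnxIII (ACACAA, off=1): no sites
  NpsIII (AGTCC, off=1): no sites
  MvoIX (GACC, off=2): starts [12] → cuts [14]

All cut coordinates (distinct, sorted): [14]

Fragments:
  [0,14): 14 bp
  [14,69): 55 bp

[14,55]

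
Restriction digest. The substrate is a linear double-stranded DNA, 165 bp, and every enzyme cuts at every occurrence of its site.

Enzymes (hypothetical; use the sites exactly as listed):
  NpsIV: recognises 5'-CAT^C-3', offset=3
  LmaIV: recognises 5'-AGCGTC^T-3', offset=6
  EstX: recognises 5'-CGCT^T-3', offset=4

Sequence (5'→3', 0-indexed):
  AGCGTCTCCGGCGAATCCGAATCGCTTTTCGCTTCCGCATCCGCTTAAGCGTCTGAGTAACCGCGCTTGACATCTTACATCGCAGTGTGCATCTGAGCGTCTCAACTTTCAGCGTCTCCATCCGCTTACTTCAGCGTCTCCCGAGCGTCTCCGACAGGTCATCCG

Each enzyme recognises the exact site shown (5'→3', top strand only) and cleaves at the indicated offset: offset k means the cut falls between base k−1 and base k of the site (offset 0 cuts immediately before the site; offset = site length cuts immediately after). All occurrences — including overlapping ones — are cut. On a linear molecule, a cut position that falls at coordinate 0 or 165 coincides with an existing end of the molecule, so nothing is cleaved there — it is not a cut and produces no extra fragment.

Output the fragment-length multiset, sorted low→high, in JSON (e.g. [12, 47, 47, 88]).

[3,5,5,5,6,6,7,7,7,8,9,11,12,12,13,14,15,20]

Per-enzyme occurrences:
  NpsIV CATC/3: at [37, 70, 77, 89, 118, 159] ⇒ [40, 73, 80, 92, 121, 162]
  LmaIV AGCGTCT/6: at [0, 47, 95, 110, 132, 143] ⇒ [6, 53, 101, 116, 138, 149]
  EstX CGCTT/4: at [22, 29, 41, 63, 122] ⇒ [26, 33, 45, 67, 126]

Pooled cuts: [6, 26, 33, 40, 45, 53, 67, 73, 80, 92, 101, 116, 121, 126, 138, 149, 162]

Fragment lengths:
  [0,6): 6 bp
  [6,26): 20 bp
  [26,33): 7 bp
  [33,40): 7 bp
  [40,45): 5 bp
  [45,53): 8 bp
  [53,67): 14 bp
  [67,73): 6 bp
  [73,80): 7 bp
  [80,92): 12 bp
  [92,101): 9 bp
  [101,116): 15 bp
  [116,121): 5 bp
  [121,126): 5 bp
  [126,138): 12 bp
  [138,149): 11 bp
  [149,162): 13 bp
  [162,165): 3 bp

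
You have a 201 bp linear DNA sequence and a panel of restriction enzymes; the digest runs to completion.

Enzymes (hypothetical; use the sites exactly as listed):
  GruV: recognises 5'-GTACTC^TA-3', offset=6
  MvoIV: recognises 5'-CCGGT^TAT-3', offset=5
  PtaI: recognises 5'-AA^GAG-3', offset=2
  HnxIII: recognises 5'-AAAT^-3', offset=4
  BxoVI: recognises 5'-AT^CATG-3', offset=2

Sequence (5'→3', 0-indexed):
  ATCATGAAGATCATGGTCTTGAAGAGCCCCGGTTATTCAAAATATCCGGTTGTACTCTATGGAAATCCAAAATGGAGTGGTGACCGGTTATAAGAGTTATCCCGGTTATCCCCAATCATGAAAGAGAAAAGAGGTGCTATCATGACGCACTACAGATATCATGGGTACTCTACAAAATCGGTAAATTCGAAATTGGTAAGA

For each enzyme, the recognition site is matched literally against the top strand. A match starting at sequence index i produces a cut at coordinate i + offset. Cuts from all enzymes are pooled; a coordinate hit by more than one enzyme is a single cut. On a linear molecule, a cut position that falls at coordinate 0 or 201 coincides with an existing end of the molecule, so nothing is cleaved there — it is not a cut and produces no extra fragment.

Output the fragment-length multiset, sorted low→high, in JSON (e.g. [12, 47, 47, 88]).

Scan for sites:
  GruV (GTACTCTA, off=6): starts [51, 164] → cuts [57, 170]
  MvoIV (CCGGTTAT, off=5): starts [28, 83, 101] → cuts [33, 88, 106]
  PtaI (AAGAG, off=2): starts [21, 91, 121, 128] → cuts [23, 93, 123, 130]
  HnxIII (AAAT, off=4): starts [39, 62, 69, 174, 182, 189] → cuts [43, 66, 73, 178, 186, 193]
  BxoVI (ATCATG, off=2): starts [0, 9, 114, 138, 157] → cuts [2, 11, 116, 140, 159]

All cut coordinates (distinct, sorted): [2, 11, 23, 33, 43, 57, 66, 73, 88, 93, 106, 116, 123, 130, 140, 159, 170, 178, 186, 193]

Fragments:
  [0,2): 2 bp
  [2,11): 9 bp
  [11,23): 12 bp
  [23,33): 10 bp
  [33,43): 10 bp
  [43,57): 14 bp
  [57,66): 9 bp
  [66,73): 7 bp
  [73,88): 15 bp
  [88,93): 5 bp
  [93,106): 13 bp
  [106,116): 10 bp
  [116,123): 7 bp
  [123,130): 7 bp
  [130,140): 10 bp
  [140,159): 19 bp
  [159,170): 11 bp
  [170,178): 8 bp
  [178,186): 8 bp
  [186,193): 7 bp
  [193,201): 8 bp

[2,5,7,7,7,7,8,8,8,9,9,10,10,10,10,11,12,13,14,15,19]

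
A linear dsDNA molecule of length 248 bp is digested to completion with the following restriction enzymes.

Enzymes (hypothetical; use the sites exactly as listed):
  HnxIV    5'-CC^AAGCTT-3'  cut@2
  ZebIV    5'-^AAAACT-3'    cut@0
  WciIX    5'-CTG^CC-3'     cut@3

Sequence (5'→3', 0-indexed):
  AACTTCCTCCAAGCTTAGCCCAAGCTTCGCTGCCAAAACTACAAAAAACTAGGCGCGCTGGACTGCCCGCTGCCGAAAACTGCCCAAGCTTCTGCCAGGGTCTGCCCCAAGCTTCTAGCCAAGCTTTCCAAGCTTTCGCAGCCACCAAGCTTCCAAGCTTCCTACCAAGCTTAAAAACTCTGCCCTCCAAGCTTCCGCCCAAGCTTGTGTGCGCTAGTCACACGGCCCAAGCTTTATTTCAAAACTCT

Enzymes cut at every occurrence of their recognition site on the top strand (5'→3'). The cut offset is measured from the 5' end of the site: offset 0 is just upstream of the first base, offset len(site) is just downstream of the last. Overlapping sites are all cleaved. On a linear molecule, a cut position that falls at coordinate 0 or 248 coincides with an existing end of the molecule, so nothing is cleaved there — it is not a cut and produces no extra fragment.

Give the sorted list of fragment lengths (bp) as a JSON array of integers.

Scan for sites:
  HnxIV (CCAAGCTT, off=2): starts [8, 19, 83, 106, 118, 127, 144, 152, 164, 186, 198, 226] → cuts [10, 21, 85, 108, 120, 129, 146, 154, 166, 188, 200, 228]
  ZebIV (AAAACT, off=0): starts [34, 44, 75, 173, 240] → cuts [34, 44, 75, 173, 240]
  WciIX (CTGCC, off=3): starts [29, 62, 69, 79, 91, 101, 179] → cuts [32, 65, 72, 82, 94, 104, 182]

Pooled cuts: [10, 21, 32, 34, 44, 65, 72, 75, 82, 85, 94, 104, 108, 120, 129, 146, 154, 166, 173, 182, 188, 200, 228, 240]

Fragment lengths:
  [0,10): 10 bp
  [10,21): 11 bp
  [21,32): 11 bp
  [32,34): 2 bp
  [34,44): 10 bp
  [44,65): 21 bp
  [65,72): 7 bp
  [72,75): 3 bp
  [75,82): 7 bp
  [82,85): 3 bp
  [85,94): 9 bp
  [94,104): 10 bp
  [104,108): 4 bp
  [108,120): 12 bp
  [120,129): 9 bp
  [129,146): 17 bp
  [146,154): 8 bp
  [154,166): 12 bp
  [166,173): 7 bp
  [173,182): 9 bp
  [182,188): 6 bp
  [188,200): 12 bp
  [200,228): 28 bp
  [228,240): 12 bp
  [240,248): 8 bp

[2,3,3,4,6,7,7,7,8,8,9,9,9,10,10,10,11,11,12,12,12,12,17,21,28]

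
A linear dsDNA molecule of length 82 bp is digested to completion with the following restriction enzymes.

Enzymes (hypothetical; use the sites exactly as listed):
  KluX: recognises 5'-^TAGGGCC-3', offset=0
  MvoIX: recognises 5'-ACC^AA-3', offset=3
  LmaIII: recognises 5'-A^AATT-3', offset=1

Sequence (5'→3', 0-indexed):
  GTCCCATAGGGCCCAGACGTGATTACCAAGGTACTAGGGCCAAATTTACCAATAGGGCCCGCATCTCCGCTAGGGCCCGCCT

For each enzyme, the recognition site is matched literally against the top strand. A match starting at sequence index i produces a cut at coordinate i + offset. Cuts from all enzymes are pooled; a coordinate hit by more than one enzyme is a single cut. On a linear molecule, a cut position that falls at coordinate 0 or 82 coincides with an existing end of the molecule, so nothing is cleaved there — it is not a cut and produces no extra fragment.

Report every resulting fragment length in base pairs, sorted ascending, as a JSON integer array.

Scan for sites:
  KluX (TAGGGCC, off=0): starts [6, 34, 52, 70] → cuts [6, 34, 52, 70]
  MvoIX (ACCAA, off=3): starts [24, 47] → cuts [27, 50]
  LmaIII (AAATT, off=1): starts [41] → cuts [42]

All cut coordinates (distinct, sorted): [6, 27, 34, 42, 50, 52, 70]

Fragment lengths:
  [0,6): 6 bp
  [6,27): 21 bp
  [27,34): 7 bp
  [34,42): 8 bp
  [42,50): 8 bp
  [50,52): 2 bp
  [52,70): 18 bp
  [70,82): 12 bp

[2,6,7,8,8,12,18,21]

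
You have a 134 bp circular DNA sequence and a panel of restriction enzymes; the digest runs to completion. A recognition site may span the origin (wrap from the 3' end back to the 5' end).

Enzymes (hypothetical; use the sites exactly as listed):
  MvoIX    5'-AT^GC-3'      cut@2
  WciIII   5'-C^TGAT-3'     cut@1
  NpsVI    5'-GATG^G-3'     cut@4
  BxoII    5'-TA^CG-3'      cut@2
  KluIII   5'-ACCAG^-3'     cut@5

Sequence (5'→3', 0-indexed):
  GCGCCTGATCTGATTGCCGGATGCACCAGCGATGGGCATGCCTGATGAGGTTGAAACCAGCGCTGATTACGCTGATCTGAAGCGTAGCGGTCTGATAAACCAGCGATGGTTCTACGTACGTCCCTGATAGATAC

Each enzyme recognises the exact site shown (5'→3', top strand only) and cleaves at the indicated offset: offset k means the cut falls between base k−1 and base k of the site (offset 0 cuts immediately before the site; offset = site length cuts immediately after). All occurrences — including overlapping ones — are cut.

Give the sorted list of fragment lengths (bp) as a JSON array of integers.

Scan for sites:
  MvoIX (ATGC, off=2): starts [20, 37] → cuts [22, 39]
  WciIII (CTGAT, off=1): starts [4, 9, 41, 62, 71, 91, 123] → cuts [5, 10, 42, 63, 72, 92, 124]
  NpsVI (GATGG, off=4): starts [30, 104] → cuts [34, 108]
  BxoII (TACG, off=2): starts [67, 112, 116, 131] → cuts [69, 114, 118, 133]
  KluIII (ACCAG, off=5): starts [24, 55, 98] → cuts [29, 60, 103]

All cut coordinates (distinct, sorted): [5, 10, 22, 29, 34, 39, 42, 60, 63, 69, 72, 92, 103, 108, 114, 118, 124, 133]

Fragment lengths:
  5→10: 5 bp
  10→22: 12 bp
  22→29: 7 bp
  29→34: 5 bp
  34→39: 5 bp
  39→42: 3 bp
  42→60: 18 bp
  60→63: 3 bp
  63→69: 6 bp
  69→72: 3 bp
  72→92: 20 bp
  92→103: 11 bp
  103→108: 5 bp
  108→114: 6 bp
  114→118: 4 bp
  118→124: 6 bp
  124→133: 9 bp
  133→5 (wrap): 134-133+5 = 6 bp

[3,3,3,4,5,5,5,5,6,6,6,6,7,9,11,12,18,20]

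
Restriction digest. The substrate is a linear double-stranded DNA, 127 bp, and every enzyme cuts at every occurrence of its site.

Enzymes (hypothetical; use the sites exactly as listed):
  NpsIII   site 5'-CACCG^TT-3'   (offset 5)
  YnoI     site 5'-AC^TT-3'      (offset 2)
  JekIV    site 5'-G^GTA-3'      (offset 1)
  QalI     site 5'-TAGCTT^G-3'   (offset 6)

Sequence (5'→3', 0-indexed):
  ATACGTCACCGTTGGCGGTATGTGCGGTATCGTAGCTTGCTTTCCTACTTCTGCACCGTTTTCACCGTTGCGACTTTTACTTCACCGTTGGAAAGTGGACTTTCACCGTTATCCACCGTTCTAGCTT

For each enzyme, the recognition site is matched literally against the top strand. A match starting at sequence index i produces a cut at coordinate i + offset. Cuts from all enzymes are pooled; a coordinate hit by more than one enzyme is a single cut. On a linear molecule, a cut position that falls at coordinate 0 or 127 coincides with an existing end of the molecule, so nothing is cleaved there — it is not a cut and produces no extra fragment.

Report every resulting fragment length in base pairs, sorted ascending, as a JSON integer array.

[6,6,7,7,8,9,9,9,10,10,10,11,12,13]

Per-enzyme occurrences:
  NpsIII (CACCGTT, off=5): starts [6, 53, 62, 82, 103, 113] → cuts [11, 58, 67, 87, 108, 118]
  YnoI (ACTT, off=2): starts [46, 72, 78, 98] → cuts [48, 74, 80, 100]
  JekIV (GGTA, off=1): starts [16, 25] → cuts [17, 26]
  QalI (TAGCTTG, off=6): starts [32] → cuts [38]

Pooled cuts: [11, 17, 26, 38, 48, 58, 67, 74, 80, 87, 100, 108, 118]

Fragments:
  [0,11): 11 bp
  [11,17): 6 bp
  [17,26): 9 bp
  [26,38): 12 bp
  [38,48): 10 bp
  [48,58): 10 bp
  [58,67): 9 bp
  [67,74): 7 bp
  [74,80): 6 bp
  [80,87): 7 bp
  [87,100): 13 bp
  [100,108): 8 bp
  [108,118): 10 bp
  [118,127): 9 bp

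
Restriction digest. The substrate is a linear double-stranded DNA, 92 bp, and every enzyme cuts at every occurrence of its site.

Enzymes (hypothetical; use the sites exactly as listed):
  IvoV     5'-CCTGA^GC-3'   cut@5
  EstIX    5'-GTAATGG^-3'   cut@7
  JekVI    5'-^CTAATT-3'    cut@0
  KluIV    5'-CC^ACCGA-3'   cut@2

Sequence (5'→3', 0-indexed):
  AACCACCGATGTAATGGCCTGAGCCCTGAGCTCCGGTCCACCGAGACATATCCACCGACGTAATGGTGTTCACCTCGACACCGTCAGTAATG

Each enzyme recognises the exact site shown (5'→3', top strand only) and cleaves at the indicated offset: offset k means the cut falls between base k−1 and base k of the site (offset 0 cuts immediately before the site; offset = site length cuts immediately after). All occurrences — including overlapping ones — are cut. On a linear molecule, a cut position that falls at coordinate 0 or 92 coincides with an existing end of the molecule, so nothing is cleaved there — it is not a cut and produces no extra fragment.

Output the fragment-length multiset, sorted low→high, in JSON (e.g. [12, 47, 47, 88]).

[4,5,7,10,13,13,14,26]

Site scan:
  IvoV CCTGAGC/5: at [17, 24] ⇒ [22, 29]
  EstIX GTAATGG/7: at [10, 59] ⇒ [17, 66]
  JekVI (CTAATT, off=0): no sites
  KluIV CCACCGA/2: at [2, 37, 51] ⇒ [4, 39, 53]

Pooled cuts: [4, 17, 22, 29, 39, 53, 66]

Fragment lengths:
  [0,4): 4 bp
  [4,17): 13 bp
  [17,22): 5 bp
  [22,29): 7 bp
  [29,39): 10 bp
  [39,53): 14 bp
  [53,66): 13 bp
  [66,92): 26 bp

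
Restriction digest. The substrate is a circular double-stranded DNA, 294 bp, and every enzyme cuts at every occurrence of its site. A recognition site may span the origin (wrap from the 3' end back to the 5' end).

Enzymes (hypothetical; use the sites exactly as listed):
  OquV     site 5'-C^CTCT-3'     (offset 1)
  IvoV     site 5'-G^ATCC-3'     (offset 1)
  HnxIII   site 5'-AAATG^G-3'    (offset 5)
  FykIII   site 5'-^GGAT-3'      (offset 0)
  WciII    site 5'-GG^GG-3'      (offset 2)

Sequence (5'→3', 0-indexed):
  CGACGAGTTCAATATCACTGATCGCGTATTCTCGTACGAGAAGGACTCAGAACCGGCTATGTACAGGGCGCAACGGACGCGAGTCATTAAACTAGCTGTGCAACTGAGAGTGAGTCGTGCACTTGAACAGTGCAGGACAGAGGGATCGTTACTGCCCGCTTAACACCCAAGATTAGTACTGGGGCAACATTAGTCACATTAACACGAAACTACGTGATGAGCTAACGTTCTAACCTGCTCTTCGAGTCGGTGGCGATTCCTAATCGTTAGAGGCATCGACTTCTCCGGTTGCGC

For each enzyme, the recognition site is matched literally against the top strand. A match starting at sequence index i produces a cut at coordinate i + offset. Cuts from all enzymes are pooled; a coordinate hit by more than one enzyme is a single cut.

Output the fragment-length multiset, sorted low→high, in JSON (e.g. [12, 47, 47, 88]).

[40,254]

Per-enzyme occurrences:
  OquV (CCTCT, off=1): no sites
  IvoV (GATCC, off=1): no sites
  HnxIII (AAATGG, off=5): no sites
  FykIII GGAT/0: at [142] ⇒ [142]
  WciII GGGG/2: at [180] ⇒ [182]

Pooled cuts: [142, 182]

Fragments:
  142→182: 40 bp
  182→142 (wrap): 294-182+142 = 254 bp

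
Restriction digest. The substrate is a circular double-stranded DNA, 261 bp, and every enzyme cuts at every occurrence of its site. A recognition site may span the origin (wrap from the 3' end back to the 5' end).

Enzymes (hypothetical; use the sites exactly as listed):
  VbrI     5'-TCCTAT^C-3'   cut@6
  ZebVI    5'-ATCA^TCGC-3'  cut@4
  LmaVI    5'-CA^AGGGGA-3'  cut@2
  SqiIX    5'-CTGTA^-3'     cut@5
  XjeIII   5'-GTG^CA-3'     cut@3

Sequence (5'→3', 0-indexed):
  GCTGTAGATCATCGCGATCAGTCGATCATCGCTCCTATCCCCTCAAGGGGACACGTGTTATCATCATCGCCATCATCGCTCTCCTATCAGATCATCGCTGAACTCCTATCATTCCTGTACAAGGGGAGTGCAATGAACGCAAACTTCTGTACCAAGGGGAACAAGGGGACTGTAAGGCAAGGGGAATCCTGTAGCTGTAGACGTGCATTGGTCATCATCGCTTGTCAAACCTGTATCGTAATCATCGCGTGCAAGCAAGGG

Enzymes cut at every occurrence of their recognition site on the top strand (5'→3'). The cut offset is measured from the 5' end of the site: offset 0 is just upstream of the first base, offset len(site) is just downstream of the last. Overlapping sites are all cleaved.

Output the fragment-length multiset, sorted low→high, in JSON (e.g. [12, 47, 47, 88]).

[2,3,5,5,6,6,7,7,7,9,9,9,9,10,10,11,12,12,14,15,16,17,18,21,21]

Scan for sites:
  VbrI TCCTATC/6: at [32, 81, 103] ⇒ [38, 87, 109]
  ZebVI ATCATCGC/4: at [7, 24, 62, 71, 90, 213, 240] ⇒ [11, 28, 66, 75, 94, 217, 244]
  LmaVI CAAGGGGA/2: at [43, 119, 152, 161, 177] ⇒ [45, 121, 154, 163, 179]
  SqiIX CTGTA/5: at [1, 114, 146, 169, 188, 194, 230] ⇒ [6, 119, 151, 174, 193, 199, 235]
  XjeIII GTGCA/3: at [127, 202, 248] ⇒ [130, 205, 251]

Pooled cuts: [6, 11, 28, 38, 45, 66, 75, 87, 94, 109, 119, 121, 130, 151, 154, 163, 174, 179, 193, 199, 205, 217, 235, 244, 251]

Fragment lengths:
  6→11: 5 bp
  11→28: 17 bp
  28→38: 10 bp
  38→45: 7 bp
  45→66: 21 bp
  66→75: 9 bp
  75→87: 12 bp
  87→94: 7 bp
  94→109: 15 bp
  109→119: 10 bp
  119→121: 2 bp
  121→130: 9 bp
  130→151: 21 bp
  151→154: 3 bp
  154→163: 9 bp
  163→174: 11 bp
  174→179: 5 bp
  179→193: 14 bp
  193→199: 6 bp
  199→205: 6 bp
  205→217: 12 bp
  217→235: 18 bp
  235→244: 9 bp
  244→251: 7 bp
  251→6 (wrap): 261-251+6 = 16 bp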